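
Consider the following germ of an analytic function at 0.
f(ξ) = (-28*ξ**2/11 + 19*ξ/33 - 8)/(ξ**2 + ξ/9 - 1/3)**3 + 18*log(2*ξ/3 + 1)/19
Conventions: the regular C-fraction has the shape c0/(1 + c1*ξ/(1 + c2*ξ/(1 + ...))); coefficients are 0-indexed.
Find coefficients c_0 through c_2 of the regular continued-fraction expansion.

Taylor coefficients (expand at 0): a_0 = 216, a_1 = 42027/209, a_2 = 447463/209.
c0 = a_0 = 216. Peel one level at a time: if S = 1 + c*ξ/S' with S'(0) = 1, then c is the ξ-coefficient of S and S' = c*ξ/(S - 1).
S_1 = c0/f = 1 + (-14009/15048)*ξ + (-2048222327/226442304)*ξ^2 + ...; c1 = -14009/15048.
S_2 = c1*ξ/(S_1 - 1) = 1 + (-2048222327/210807432)*ξ + ...; c2 = -2048222327/210807432.

The regular C-fraction coefficients are [216, -14009/15048, -2048222327/210807432].


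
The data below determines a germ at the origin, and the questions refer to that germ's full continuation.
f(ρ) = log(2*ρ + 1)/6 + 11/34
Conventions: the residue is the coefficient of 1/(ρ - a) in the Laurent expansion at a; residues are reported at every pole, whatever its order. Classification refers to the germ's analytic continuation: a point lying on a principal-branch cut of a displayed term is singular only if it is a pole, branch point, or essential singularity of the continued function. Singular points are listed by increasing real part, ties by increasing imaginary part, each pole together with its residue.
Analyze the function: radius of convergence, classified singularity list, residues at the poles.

Branch term (1/6)*log(1 - ρ/(-1/2)): its argument vanishes at ρ = -1/2, a logarithmic branch point, modulus 1/2.
The radius of convergence is the smallest modulus among the singular points: 1/2.

Radius of convergence at 0: 1/2.
At -1/2: a logarithmic branch point.


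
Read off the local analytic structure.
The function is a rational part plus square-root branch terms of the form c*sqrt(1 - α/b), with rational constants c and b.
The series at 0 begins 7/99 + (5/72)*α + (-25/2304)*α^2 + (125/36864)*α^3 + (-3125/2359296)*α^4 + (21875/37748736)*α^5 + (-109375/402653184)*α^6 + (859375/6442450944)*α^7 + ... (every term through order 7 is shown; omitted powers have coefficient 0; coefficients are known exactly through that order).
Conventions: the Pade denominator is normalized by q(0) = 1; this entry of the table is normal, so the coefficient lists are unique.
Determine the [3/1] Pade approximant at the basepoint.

The Pade approximant has numerator coefficients [7/99, 205/2112, 25/1536, -125/147456]; denominator coefficients [1, 25/64].

Taylor coefficients needed (read off): a_0 = 7/99, a_1 = 5/72, a_2 = -25/2304, a_3 = 125/36864, a_4 = -3125/2359296.
Write the denominator as Q(α) = 1 + q1*α. Requiring Q*f - P = O(α^5) with deg P <= 3 kills the coefficients of α^4..α^4 in Q*f:
  α^4: a_4 + q1*a_3 = 0, i.e. -3125/2359296 + (125/36864)*q1 = 0.
Solving this linear system: q1 = 25/64.
The numerator is Q*f truncated at degree 3: P0 = a_0 = 7/99; P1 = a_1 + q1*a_0 = 205/2112; P2 = a_2 + q1*a_1 = 25/1536; P3 = a_3 + q1*a_2 = -125/147456.


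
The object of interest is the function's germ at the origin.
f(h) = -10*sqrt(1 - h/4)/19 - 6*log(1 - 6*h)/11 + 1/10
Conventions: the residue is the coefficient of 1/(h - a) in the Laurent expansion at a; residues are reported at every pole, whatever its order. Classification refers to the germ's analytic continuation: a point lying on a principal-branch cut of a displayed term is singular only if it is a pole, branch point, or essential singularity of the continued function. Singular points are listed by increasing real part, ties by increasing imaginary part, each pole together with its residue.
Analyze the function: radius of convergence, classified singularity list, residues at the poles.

Branch term (-6/11)*log(1 - h/(1/6)): its argument vanishes at h = 1/6, a logarithmic branch point, modulus 1/6.
Branch term (-10/19)*sqrt(1 - h/(4)): its argument vanishes at h = 4, a square-root branch point, modulus 4.
The radius of convergence is the smallest modulus among the singular points: 1/6.
List the singular points by increasing real part (a conjugate pair: the negative imaginary part first).

Radius of convergence at 0: 1/6.
At 1/6: a logarithmic branch point.
At 4: an algebraic (square-root) branch point.


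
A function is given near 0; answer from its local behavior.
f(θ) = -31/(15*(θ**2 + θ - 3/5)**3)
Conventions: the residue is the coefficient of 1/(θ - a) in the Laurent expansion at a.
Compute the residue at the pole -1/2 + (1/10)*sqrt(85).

The factor θ**2 + θ - 3/5 splits as (θ - a)(θ - a') with a = -1/2 + (1/10)*sqrt(85), a' = -1/2 - (1/10)*sqrt(85). At the order-3 pole a set g(θ) = (θ - a)^3*f(θ) = [-31/15] / (θ - a')^3.
Order-3 pole: residue = g''(a)/2; g''(-1/2 + (1/10)*sqrt(85)) = -(620/4913)*sqrt(85), so the residue is -(310/4913)*sqrt(85).

The residue is -(310/4913)*sqrt(85).


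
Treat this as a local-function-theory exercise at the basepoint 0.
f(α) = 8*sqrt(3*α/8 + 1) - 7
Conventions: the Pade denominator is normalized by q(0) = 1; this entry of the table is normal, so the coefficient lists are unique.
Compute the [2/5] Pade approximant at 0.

Taylor coefficients needed (expand at 0): a_0 = 1, a_1 = 3/2, a_2 = -9/64, a_3 = 27/1024, a_4 = -405/65536, a_5 = 1701/1048576, a_6 = -15309/33554432, a_7 = 72171/536870912.
Write the denominator as Q(α) = 1 + q1*α + q2*α^2 + q3*α^3 + q4*α^4 + q5*α^5. Requiring Q*f - P = O(α^8) with deg P <= 2 kills the coefficients of α^3..α^7 in Q*f:
  α^3: a_3 + q1*a_2 + q2*a_1 + q3*a_0 = 0, i.e. 27/1024 + (-9/64)*q1 + (3/2)*q2 + (1)*q3 = 0.
  α^4: a_4 + q1*a_3 + q2*a_2 + q3*a_1 + q4*a_0 = 0, i.e. -405/65536 + (27/1024)*q1 + (-9/64)*q2 + (3/2)*q3 + (1)*q4 = 0.
  α^5: a_5 + q1*a_4 + q2*a_3 + q3*a_2 + q4*a_1 + q5*a_0 = 0, i.e. 1701/1048576 + (-405/65536)*q1 + (27/1024)*q2 + (-9/64)*q3 + (3/2)*q4 + (1)*q5 = 0.
  α^6: a_6 + q1*a_5 + q2*a_4 + q3*a_3 + q4*a_2 + q5*a_1 = 0, i.e. -15309/33554432 + (1701/1048576)*q1 + (-405/65536)*q2 + (27/1024)*q3 + (-9/64)*q4 + (3/2)*q5 = 0.
  α^7: a_7 + q1*a_6 + q2*a_5 + q3*a_4 + q4*a_3 + q5*a_2 = 0, i.e. 72171/536870912 + (-15309/33554432)*q1 + (1701/1048576)*q2 + (-405/65536)*q3 + (27/1024)*q4 + (-9/64)*q5 = 0.
Solving this linear system: q1 = 669/1768, q2 = 1125/60928, q3 = -675/792064, q4 = 7857/101384192, q5 = -10935/1622147072.
The numerator is Q*f truncated at degree 2: P0 = a_0 = 1; P1 = a_1 + q1*a_0 = 3321/1768; P2 = a_2 + q1*a_1 + q2*a_0 = 352809/792064.

The Pade approximant has numerator coefficients [1, 3321/1768, 352809/792064]; denominator coefficients [1, 669/1768, 1125/60928, -675/792064, 7857/101384192, -10935/1622147072].


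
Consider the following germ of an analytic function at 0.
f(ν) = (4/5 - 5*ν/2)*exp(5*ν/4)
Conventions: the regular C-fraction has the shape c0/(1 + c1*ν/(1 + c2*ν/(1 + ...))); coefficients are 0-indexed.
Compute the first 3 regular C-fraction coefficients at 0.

The regular C-fraction coefficients are [4/5, 15/8, -85/24].

Taylor coefficients (expand at 0): a_0 = 4/5, a_1 = -3/2, a_2 = -5/2.
c0 = a_0 = 4/5. Peel one level at a time: if S = 1 + c*ν/S' with S'(0) = 1, then c is the ν-coefficient of S and S' = c*ν/(S - 1).
S_1 = c0/f = 1 + (15/8)*ν + (425/64)*ν^2 + ...; c1 = 15/8.
S_2 = c1*ν/(S_1 - 1) = 1 + (-85/24)*ν + ...; c2 = -85/24.


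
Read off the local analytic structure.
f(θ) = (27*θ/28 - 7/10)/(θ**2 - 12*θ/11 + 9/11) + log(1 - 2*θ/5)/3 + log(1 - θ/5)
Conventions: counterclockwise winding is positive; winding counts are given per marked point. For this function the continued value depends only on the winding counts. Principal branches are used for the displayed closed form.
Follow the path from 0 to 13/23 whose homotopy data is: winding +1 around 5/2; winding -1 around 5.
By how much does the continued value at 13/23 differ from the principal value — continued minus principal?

The rational part is single-valued and drops out of the difference; each branch term changes only by its own monodromy.
(1/3)*log(1 - θ/(5/2)): each positive loop around 5/2 adds 2*pi*i to the log, so winding +1 contributes (1/3)*(1)*2*pi*i = (2/3)*pi*i.
(1)*log(1 - θ/(5)): each positive loop around 5 adds 2*pi*i to the log, so winding -1 contributes (1)*(-1)*2*pi*i = -(2)*pi*i.
Summing the contributions at θ = 13/23 gives -(4/3)*pi*i.

Continued minus principal equals -(4/3)*pi*i.


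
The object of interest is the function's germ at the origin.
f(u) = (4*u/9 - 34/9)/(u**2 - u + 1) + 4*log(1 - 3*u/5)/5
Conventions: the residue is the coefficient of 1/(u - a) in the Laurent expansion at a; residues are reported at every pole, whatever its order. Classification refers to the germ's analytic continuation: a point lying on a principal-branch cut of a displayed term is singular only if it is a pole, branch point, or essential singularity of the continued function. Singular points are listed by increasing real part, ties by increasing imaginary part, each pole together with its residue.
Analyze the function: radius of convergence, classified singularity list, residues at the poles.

Radius of convergence at 0: 1.
At (1/2) - ((1/2)*sqrt(3))*i: a pole of order 1; residue (2/9) - ((32/27)*sqrt(3))*i.
At (1/2) + ((1/2)*sqrt(3))*i: a pole of order 1; residue (2/9) + ((32/27)*sqrt(3))*i.
At 5/3: a logarithmic branch point.

Denominator factor (u**2 - u + 1): discriminant -3, complex-conjugate roots (1/2) + ((1/2)*sqrt(3))*i and (1/2) - ((1/2)*sqrt(3))*i; poles of order 1, moduli 1 and 1.
Branch term (4/5)*log(1 - u/(5/3)): its argument vanishes at u = 5/3, a logarithmic branch point, modulus 5/3.
The radius of convergence is the smallest modulus among the singular points: 1.
The branch term is analytic at (1/2) - ((1/2)*sqrt(3))*i and contributes nothing to the residue; only the rational part matters.
The factor u**2 - u + 1 splits as (u - a)(u - a') with a = (1/2) - ((1/2)*sqrt(3))*i, a' = (1/2) + ((1/2)*sqrt(3))*i. At the order-1 pole a set g(u) = (u - a)*(rational part) = [4*u/9 - 34/9] / (u - a').
Simple pole: residue = g(a) at a = (1/2) - ((1/2)*sqrt(3))*i, which is (2/9) - ((32/27)*sqrt(3))*i.
The branch term is analytic at (1/2) + ((1/2)*sqrt(3))*i and contributes nothing to the residue; only the rational part matters.
The factor u**2 - u + 1 splits as (u - a)(u - a') with a = (1/2) + ((1/2)*sqrt(3))*i, a' = (1/2) - ((1/2)*sqrt(3))*i. At the order-1 pole a set g(u) = (u - a)*(rational part) = [4*u/9 - 34/9] / (u - a').
Simple pole: residue = g(a) at a = (1/2) + ((1/2)*sqrt(3))*i, which is (2/9) + ((32/27)*sqrt(3))*i.
List the singular points by increasing real part (a conjugate pair: the negative imaginary part first).


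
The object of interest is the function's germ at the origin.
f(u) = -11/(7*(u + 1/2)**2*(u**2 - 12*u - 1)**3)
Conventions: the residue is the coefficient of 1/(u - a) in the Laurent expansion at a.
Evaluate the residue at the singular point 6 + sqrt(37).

The residue is 18304/453789 - (609699959/91943096868)*sqrt(37).

The factor u**2 - 12*u - 1 splits as (u - a)(u - a') with a = 6 + sqrt(37), a' = 6 - sqrt(37). At the order-3 pole a set g(u) = (u - a)^3*f(u) = [-11/(7*(u + 1/2)**2)] / (u - a')^3.
Order-3 pole: residue = g''(a)/2; g''(6 + sqrt(37)) = 36608/453789 - (609699959/45971548434)*sqrt(37), so the residue is 18304/453789 - (609699959/91943096868)*sqrt(37).


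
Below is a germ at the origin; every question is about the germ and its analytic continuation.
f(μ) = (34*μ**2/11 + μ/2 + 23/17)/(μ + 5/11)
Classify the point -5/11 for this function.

The denominator factor μ + 5/11 vanishes at -5/11 and appears to the power 1; the numerator there equals 79841/45254, nonzero, and no other factor vanishes.
Hence a pole whose order is the multiplicity, 1.

The point is a pole of order 1.


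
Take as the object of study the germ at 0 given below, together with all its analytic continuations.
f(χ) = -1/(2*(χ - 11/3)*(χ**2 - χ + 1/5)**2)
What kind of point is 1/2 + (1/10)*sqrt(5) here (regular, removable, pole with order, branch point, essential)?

The point is a pole of order 2.

The denominator factor χ**2 - χ + 1/5 vanishes at 1/2 + (1/10)*sqrt(5) and appears to the power 2; the numerator there equals -1/2, nonzero, and no other factor vanishes.
Hence a pole whose order is the multiplicity, 2.


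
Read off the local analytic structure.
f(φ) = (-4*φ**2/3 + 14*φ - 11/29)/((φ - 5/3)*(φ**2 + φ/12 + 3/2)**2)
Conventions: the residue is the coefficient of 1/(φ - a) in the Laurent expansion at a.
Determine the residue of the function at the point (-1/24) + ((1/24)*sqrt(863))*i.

The residue is (-120584/244383) + ((561033272/182008882527)*sqrt(863))*i.


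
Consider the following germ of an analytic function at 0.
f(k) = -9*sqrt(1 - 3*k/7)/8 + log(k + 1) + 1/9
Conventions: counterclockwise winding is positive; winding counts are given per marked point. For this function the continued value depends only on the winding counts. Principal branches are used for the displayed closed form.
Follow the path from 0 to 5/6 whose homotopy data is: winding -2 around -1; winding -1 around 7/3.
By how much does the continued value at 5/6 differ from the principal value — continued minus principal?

The rational part is single-valued and drops out of the difference; each branch term changes only by its own monodromy.
(-9/8)*sqrt(1 - k/(7/3)): winding -1 is odd, the square root flips sign, contributing -2*(-9/8)*sqrt(1 - (5/6)/(7/3)) = -2*(-9/8)*sqrt(9/14) = (27/56)*sqrt(14).
(1)*log(1 - k/(-1)): each positive loop around -1 adds 2*pi*i to the log, so winding -2 contributes (1)*(-2)*2*pi*i = -(4)*pi*i.
Summing the contributions at k = 5/6 gives ((27/56)*sqrt(14)) - ((4)*pi)*i.

Continued minus principal equals ((27/56)*sqrt(14)) - ((4)*pi)*i.


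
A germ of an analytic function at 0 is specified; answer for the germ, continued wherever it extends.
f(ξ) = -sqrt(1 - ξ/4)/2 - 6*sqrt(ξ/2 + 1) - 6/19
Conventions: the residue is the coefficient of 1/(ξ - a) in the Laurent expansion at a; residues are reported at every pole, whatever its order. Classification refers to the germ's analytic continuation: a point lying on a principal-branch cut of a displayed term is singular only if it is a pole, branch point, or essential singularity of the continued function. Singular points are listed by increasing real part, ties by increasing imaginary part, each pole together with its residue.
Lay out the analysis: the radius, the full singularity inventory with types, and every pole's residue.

Branch term (-1/2)*sqrt(1 - ξ/(4)): its argument vanishes at ξ = 4, a square-root branch point, modulus 4.
Branch term (-6)*sqrt(1 - ξ/(-2)): its argument vanishes at ξ = -2, a square-root branch point, modulus 2.
The radius of convergence is the smallest modulus among the singular points: 2.
List the singular points by increasing real part (a conjugate pair: the negative imaginary part first).

Radius of convergence at 0: 2.
At -2: an algebraic (square-root) branch point.
At 4: an algebraic (square-root) branch point.


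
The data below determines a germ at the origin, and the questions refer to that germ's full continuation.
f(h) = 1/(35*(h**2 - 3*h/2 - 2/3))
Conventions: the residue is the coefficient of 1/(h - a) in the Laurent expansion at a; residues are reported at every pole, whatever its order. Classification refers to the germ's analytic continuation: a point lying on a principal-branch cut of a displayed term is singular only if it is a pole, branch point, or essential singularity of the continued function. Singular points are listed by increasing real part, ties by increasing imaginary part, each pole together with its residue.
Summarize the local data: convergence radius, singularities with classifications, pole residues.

Radius of convergence at 0: -3/4 + (1/12)*sqrt(177).
At 3/4 - (1/12)*sqrt(177): a pole of order 1; residue -(2/2065)*sqrt(177).
At 3/4 + (1/12)*sqrt(177): a pole of order 1; residue (2/2065)*sqrt(177).

Denominator factor (h**2 - 3*h/2 - 2/3): discriminant 59/12, real irrational roots 3/4 + (1/12)*sqrt(177) and 3/4 - (1/12)*sqrt(177); poles of order 1, moduli 3/4 + (1/12)*sqrt(177) and -3/4 + (1/12)*sqrt(177).
The radius of convergence is the smallest modulus among the singular points: -3/4 + (1/12)*sqrt(177).
The factor h**2 - 3*h/2 - 2/3 splits as (h - a)(h - a') with a = 3/4 - (1/12)*sqrt(177), a' = 3/4 + (1/12)*sqrt(177). At the order-1 pole a set g(h) = (h - a)*f(h) = [1/35] / (h - a').
Simple pole: residue = g(a) at a = 3/4 - (1/12)*sqrt(177), which is -(2/2065)*sqrt(177).
The factor h**2 - 3*h/2 - 2/3 splits as (h - a)(h - a') with a = 3/4 + (1/12)*sqrt(177), a' = 3/4 - (1/12)*sqrt(177). At the order-1 pole a set g(h) = (h - a)*f(h) = [1/35] / (h - a').
Simple pole: residue = g(a) at a = 3/4 + (1/12)*sqrt(177), which is (2/2065)*sqrt(177).
List the singular points by increasing real part (a conjugate pair: the negative imaginary part first).


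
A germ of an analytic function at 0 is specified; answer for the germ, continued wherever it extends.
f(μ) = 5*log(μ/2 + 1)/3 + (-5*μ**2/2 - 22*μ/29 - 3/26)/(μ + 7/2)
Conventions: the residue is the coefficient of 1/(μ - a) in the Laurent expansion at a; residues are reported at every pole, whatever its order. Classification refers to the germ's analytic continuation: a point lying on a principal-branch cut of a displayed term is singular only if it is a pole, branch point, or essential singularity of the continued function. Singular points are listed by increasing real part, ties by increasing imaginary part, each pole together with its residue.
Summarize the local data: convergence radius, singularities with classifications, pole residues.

Denominator factor (μ + 7/2): pole of order 1 at -7/2, modulus 7/2.
Branch term (5/3)*log(1 - μ/(-2)): its argument vanishes at μ = -2, a logarithmic branch point, modulus 2.
The radius of convergence is the smallest modulus among the singular points: 2.
The branch term is analytic at -7/2 and contributes nothing to the residue; only the rational part matters.
At the order-1 pole -7/2 set g(μ) = (μ - (-7/2))*(rational part) = -5*μ**2/2 - 22*μ/29 - 3/26.
Simple pole: residue = g(a) at a = -7/2, which is -84705/3016.
List the singular points by increasing real part (a conjugate pair: the negative imaginary part first).

Radius of convergence at 0: 2.
At -7/2: a pole of order 1; residue -84705/3016.
At -2: a logarithmic branch point.


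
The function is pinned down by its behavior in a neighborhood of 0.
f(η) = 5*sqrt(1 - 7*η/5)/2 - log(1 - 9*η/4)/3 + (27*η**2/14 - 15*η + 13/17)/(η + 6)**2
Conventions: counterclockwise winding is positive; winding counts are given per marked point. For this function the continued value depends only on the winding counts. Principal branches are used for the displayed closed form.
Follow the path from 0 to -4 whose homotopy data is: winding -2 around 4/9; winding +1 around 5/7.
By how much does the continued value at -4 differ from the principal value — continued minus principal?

The rational part is single-valued and drops out of the difference; each branch term changes only by its own monodromy.
(-1/3)*log(1 - η/(4/9)): each positive loop around 4/9 adds 2*pi*i to the log, so winding -2 contributes (-1/3)*(-2)*2*pi*i = (4/3)*pi*i.
(5/2)*sqrt(1 - η/(5/7)): winding +1 is odd, the square root flips sign, contributing -2*(5/2)*sqrt(1 - (-4)/(5/7)) = -2*(5/2)*sqrt(33/5) = -sqrt(165).
Summing the contributions at η = -4 gives (-sqrt(165)) + ((4/3)*pi)*i.

Continued minus principal equals (-sqrt(165)) + ((4/3)*pi)*i.


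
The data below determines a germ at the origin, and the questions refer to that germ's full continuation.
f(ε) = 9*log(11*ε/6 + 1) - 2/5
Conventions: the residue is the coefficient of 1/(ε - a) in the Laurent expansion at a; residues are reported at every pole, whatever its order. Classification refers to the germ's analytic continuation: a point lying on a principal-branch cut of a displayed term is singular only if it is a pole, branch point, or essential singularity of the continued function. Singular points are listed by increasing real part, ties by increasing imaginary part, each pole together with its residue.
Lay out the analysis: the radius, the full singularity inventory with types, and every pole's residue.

Branch term (9)*log(1 - ε/(-6/11)): its argument vanishes at ε = -6/11, a logarithmic branch point, modulus 6/11.
The radius of convergence is the smallest modulus among the singular points: 6/11.

Radius of convergence at 0: 6/11.
At -6/11: a logarithmic branch point.


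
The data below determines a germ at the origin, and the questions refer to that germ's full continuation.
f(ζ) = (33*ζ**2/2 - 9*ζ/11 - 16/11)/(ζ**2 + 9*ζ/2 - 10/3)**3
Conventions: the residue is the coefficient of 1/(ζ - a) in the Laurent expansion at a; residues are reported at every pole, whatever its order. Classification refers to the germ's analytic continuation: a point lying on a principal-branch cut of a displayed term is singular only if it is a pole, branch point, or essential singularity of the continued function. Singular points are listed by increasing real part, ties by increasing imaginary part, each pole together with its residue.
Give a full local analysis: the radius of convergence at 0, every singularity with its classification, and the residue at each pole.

Radius of convergence at 0: -9/4 + (1/12)*sqrt(1209).
At -9/4 - (1/12)*sqrt(1209): a pole of order 3; residue -(717372/719959097)*sqrt(1209).
At -9/4 + (1/12)*sqrt(1209): a pole of order 3; residue (717372/719959097)*sqrt(1209).

Denominator factor (ζ**2 + 9*ζ/2 - 10/3)^3: discriminant 403/12, real irrational roots -9/4 + (1/12)*sqrt(1209) and -9/4 - (1/12)*sqrt(1209); poles of order 3, moduli -9/4 + (1/12)*sqrt(1209) and 9/4 + (1/12)*sqrt(1209).
The radius of convergence is the smallest modulus among the singular points: -9/4 + (1/12)*sqrt(1209).
The factor ζ**2 + 9*ζ/2 - 10/3 splits as (ζ - a)(ζ - a') with a = -9/4 - (1/12)*sqrt(1209), a' = -9/4 + (1/12)*sqrt(1209). At the order-3 pole a set g(ζ) = (ζ - a)^3*f(ζ) = [33*ζ**2/2 - 9*ζ/11 - 16/11] / (ζ - a')^3.
Order-3 pole: residue = g''(a)/2; g''(-9/4 - (1/12)*sqrt(1209)) = -(1434744/719959097)*sqrt(1209), so the residue is -(717372/719959097)*sqrt(1209).
The factor ζ**2 + 9*ζ/2 - 10/3 splits as (ζ - a)(ζ - a') with a = -9/4 + (1/12)*sqrt(1209), a' = -9/4 - (1/12)*sqrt(1209). At the order-3 pole a set g(ζ) = (ζ - a)^3*f(ζ) = [33*ζ**2/2 - 9*ζ/11 - 16/11] / (ζ - a')^3.
Order-3 pole: residue = g''(a)/2; g''(-9/4 + (1/12)*sqrt(1209)) = (1434744/719959097)*sqrt(1209), so the residue is (717372/719959097)*sqrt(1209).
List the singular points by increasing real part (a conjugate pair: the negative imaginary part first).


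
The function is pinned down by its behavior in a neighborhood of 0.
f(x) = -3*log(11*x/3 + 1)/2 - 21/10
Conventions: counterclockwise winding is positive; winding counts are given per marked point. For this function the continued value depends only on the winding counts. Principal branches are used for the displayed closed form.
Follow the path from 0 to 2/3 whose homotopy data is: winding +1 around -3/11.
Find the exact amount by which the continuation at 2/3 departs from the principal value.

The rational part is single-valued and drops out of the difference; each branch term changes only by its own monodromy.
(-3/2)*log(1 - x/(-3/11)): each positive loop around -3/11 adds 2*pi*i to the log, so winding +1 contributes (-3/2)*(1)*2*pi*i = -(3)*pi*i.
Summing the contributions at x = 2/3 gives -(3)*pi*i.

Continued minus principal equals -(3)*pi*i.


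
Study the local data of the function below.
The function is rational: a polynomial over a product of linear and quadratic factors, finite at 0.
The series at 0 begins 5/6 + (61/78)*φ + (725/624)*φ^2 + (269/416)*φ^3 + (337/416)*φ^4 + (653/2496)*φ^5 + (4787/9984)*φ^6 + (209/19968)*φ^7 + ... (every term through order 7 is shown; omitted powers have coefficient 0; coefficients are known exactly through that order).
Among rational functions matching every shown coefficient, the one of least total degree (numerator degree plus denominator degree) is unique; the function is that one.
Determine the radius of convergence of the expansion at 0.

The radius of convergence is 1.

No rational of total degree below 6 reproduces all 8 coefficients; solving the [2/4] Pade equations on them gives f(φ) = (-7*φ**2/6 - 38*φ/13 - 20/3)/((φ - 2)**3*(φ + 1)), whose expansion matches every shown term.
Denominator factor (φ - 2)^3: pole of order 3 at 2, modulus 2.
Denominator factor (φ + 1): pole of order 1 at -1, modulus 1.
The radius of convergence is the smallest modulus among the singular points: 1.


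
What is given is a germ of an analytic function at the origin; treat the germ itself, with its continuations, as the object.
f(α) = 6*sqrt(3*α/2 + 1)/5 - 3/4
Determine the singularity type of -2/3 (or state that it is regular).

The term (6/5)*sqrt(1 - α/(-2/3)) has argument 1 - -2/3/(-2/3) = 0 at -2/3: a square-root (algebraic, two-sheeted) branch point; the remaining terms are analytic or single-valued there.

The point is an algebraic (square-root) branch point.


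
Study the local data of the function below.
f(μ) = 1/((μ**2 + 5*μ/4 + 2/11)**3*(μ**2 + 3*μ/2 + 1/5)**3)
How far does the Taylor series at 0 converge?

Denominator factor (μ**2 + 3*μ/2 + 1/5)^3: discriminant 29/20, real irrational roots -3/4 + (1/20)*sqrt(145) and -3/4 - (1/20)*sqrt(145); poles of order 3, moduli 3/4 - (1/20)*sqrt(145) and 3/4 + (1/20)*sqrt(145).
Denominator factor (μ**2 + 5*μ/4 + 2/11)^3: discriminant 147/176, real irrational roots -5/8 + (7/88)*sqrt(33) and -5/8 - (7/88)*sqrt(33); poles of order 3, moduli 5/8 - (7/88)*sqrt(33) and 5/8 + (7/88)*sqrt(33).
The radius of convergence is the smallest modulus among the singular points: 3/4 - (1/20)*sqrt(145).

The radius of convergence is 3/4 - (1/20)*sqrt(145).


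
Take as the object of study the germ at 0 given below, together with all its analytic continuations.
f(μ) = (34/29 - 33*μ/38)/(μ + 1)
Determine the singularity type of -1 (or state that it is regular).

The point is a pole of order 1.

The denominator factor μ + 1 vanishes at -1 and appears to the power 1; the numerator there equals 2249/1102, nonzero, and no other factor vanishes.
Hence a pole whose order is the multiplicity, 1.


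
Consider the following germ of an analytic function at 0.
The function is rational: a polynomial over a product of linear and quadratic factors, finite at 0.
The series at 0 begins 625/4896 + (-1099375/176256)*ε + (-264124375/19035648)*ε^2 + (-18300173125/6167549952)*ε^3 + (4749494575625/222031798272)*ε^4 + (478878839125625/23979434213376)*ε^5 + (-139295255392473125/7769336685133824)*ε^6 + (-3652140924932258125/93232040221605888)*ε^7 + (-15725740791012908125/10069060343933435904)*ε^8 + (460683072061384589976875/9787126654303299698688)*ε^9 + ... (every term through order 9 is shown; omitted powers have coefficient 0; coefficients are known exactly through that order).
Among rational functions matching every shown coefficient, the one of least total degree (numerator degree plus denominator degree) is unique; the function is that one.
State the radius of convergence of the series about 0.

No rational of total degree below 8 reproduces all 10 coefficients; solving the [1/7] Pade equations on them gives f(ε) = (15*ε - 5/17)/((ε - 4/3)*(ε**2 - 5*ε/9 + 6/5)**3), whose expansion matches every shown term.
Denominator factor (ε**2 - 5*ε/9 + 6/5)^3: discriminant -1819/405, complex-conjugate roots (5/18) + ((1/90)*sqrt(9095))*i and (5/18) - ((1/90)*sqrt(9095))*i; poles of order 3, moduli (1/5)*sqrt(30) and (1/5)*sqrt(30).
Denominator factor (ε - 4/3): pole of order 1 at 4/3, modulus 4/3.
The radius of convergence is the smallest modulus among the singular points: (1/5)*sqrt(30).

The radius of convergence is (1/5)*sqrt(30).


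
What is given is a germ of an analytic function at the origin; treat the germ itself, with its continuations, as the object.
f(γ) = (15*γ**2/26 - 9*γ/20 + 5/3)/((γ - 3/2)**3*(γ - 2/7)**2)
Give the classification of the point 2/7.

The point is a pole of order 2.

The denominator factor γ - 2/7 vanishes at 2/7 and appears to the power 2; the numerator there equals 30293/19110, nonzero, and no other factor vanishes.
Hence a pole whose order is the multiplicity, 2.


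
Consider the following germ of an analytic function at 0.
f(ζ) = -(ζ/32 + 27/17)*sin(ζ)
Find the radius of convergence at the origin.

The factor -sin(ζ) is entire and contributes no finite singular point.
The polynomial part has no poles.
No finite singular points: the Taylor series at 0 converges everywhere.

The radius of convergence is infinite.


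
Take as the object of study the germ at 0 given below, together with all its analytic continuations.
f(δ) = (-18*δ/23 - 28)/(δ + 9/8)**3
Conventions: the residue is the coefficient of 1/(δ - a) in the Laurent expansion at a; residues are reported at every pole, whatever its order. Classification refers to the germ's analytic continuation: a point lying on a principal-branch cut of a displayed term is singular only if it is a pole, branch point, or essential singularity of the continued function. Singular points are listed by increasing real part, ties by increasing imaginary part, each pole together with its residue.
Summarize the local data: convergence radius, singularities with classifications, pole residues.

Denominator factor (δ + 9/8)^3: pole of order 3 at -9/8, modulus 9/8.
The radius of convergence is the smallest modulus among the singular points: 9/8.
At the order-3 pole -9/8 set g(δ) = (δ - (-9/8))^3*f(δ) = -18*δ/23 - 28.
Order-3 pole: residue = g''(a)/2; g''(-9/8) = 0, so the residue is 0.

Radius of convergence at 0: 9/8.
At -9/8: a pole of order 3; residue 0.


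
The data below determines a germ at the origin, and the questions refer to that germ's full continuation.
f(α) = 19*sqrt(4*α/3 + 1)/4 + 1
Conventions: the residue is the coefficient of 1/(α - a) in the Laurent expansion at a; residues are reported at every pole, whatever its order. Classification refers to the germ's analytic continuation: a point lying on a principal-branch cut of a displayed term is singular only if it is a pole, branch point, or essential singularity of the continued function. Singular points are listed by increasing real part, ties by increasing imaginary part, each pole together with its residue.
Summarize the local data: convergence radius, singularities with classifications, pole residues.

Radius of convergence at 0: 3/4.
At -3/4: an algebraic (square-root) branch point.

Branch term (19/4)*sqrt(1 - α/(-3/4)): its argument vanishes at α = -3/4, a square-root branch point, modulus 3/4.
The radius of convergence is the smallest modulus among the singular points: 3/4.


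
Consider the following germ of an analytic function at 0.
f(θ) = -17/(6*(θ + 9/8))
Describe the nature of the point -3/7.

The point is a regular point.

Denominator factors: θ + 9/8 = 39/56 at θ = -3/7 — none vanishes.
So the germ continues analytically to -3/7.


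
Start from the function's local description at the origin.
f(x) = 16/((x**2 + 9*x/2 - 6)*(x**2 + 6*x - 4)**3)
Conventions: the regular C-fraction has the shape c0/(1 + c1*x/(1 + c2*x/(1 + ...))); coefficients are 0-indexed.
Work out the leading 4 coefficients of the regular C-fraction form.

The regular C-fraction coefficients are [1/24, -21/4, 221/126, -2623/2142].

Taylor coefficients (expand at 0): a_0 = 1/24, a_1 = 7/32, a_2 = 881/1152, a_3 = 3385/1536.
c0 = a_0 = 1/24. Peel one level at a time: if S = 1 + c*x/S' with S'(0) = 1, then c is the x-coefficient of S and S' = c*x/(S - 1).
S_1 = c0/f = 1 + (-21/4)*x + (221/24)*x^2 + ...; c1 = -21/4.
S_2 = c1*x/(S_1 - 1) = 1 + (221/126)*x + (34099/15876)*x^2 + ...; c2 = 221/126.
S_3 = c2*x/(S_2 - 1) = 1 + (-2623/2142)*x + ...; c3 = -2623/2142.


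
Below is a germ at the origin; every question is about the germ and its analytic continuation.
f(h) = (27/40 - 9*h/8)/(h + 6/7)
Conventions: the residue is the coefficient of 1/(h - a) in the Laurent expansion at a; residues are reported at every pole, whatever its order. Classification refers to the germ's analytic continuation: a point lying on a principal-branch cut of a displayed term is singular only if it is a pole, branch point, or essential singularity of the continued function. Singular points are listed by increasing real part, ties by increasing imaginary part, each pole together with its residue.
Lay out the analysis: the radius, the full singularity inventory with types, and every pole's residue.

Radius of convergence at 0: 6/7.
At -6/7: a pole of order 1; residue 459/280.

Denominator factor (h + 6/7): pole of order 1 at -6/7, modulus 6/7.
The radius of convergence is the smallest modulus among the singular points: 6/7.
At the order-1 pole -6/7 set g(h) = (h - (-6/7))*f(h) = 27/40 - 9*h/8.
Simple pole: residue = g(a) at a = -6/7, which is 459/280.


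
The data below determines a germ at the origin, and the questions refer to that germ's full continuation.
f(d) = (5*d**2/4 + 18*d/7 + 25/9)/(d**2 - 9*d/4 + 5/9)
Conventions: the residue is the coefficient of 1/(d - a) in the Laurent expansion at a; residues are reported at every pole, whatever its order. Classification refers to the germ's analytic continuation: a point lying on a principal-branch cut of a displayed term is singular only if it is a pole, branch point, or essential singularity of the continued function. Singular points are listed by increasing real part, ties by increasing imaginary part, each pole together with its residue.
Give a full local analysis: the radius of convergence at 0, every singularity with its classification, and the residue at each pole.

Radius of convergence at 0: 9/8 - (1/24)*sqrt(409).
At 9/8 - (1/24)*sqrt(409): a pole of order 1; residue 603/224 - (21881/91616)*sqrt(409).
At 9/8 + (1/24)*sqrt(409): a pole of order 1; residue 603/224 + (21881/91616)*sqrt(409).

Denominator factor (d**2 - 9*d/4 + 5/9): discriminant 409/144, real irrational roots 9/8 + (1/24)*sqrt(409) and 9/8 - (1/24)*sqrt(409); poles of order 1, moduli 9/8 + (1/24)*sqrt(409) and 9/8 - (1/24)*sqrt(409).
The radius of convergence is the smallest modulus among the singular points: 9/8 - (1/24)*sqrt(409).
The factor d**2 - 9*d/4 + 5/9 splits as (d - a)(d - a') with a = 9/8 - (1/24)*sqrt(409), a' = 9/8 + (1/24)*sqrt(409). At the order-1 pole a set g(d) = (d - a)*f(d) = [5*d**2/4 + 18*d/7 + 25/9] / (d - a').
Simple pole: residue = g(a) at a = 9/8 - (1/24)*sqrt(409), which is 603/224 - (21881/91616)*sqrt(409).
The factor d**2 - 9*d/4 + 5/9 splits as (d - a)(d - a') with a = 9/8 + (1/24)*sqrt(409), a' = 9/8 - (1/24)*sqrt(409). At the order-1 pole a set g(d) = (d - a)*f(d) = [5*d**2/4 + 18*d/7 + 25/9] / (d - a').
Simple pole: residue = g(a) at a = 9/8 + (1/24)*sqrt(409), which is 603/224 + (21881/91616)*sqrt(409).
List the singular points by increasing real part (a conjugate pair: the negative imaginary part first).


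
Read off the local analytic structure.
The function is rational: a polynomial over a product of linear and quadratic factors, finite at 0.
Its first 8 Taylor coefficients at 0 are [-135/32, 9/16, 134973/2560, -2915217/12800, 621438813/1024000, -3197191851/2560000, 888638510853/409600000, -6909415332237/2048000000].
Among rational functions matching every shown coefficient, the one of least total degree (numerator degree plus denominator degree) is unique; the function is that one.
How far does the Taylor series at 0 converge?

No rational of total degree below 6 reproduces all 8 coefficients; solving the [1/5] Pade equations on them gives f(y) = (-13*y/2 - 6/5)/((y + 4/5)**3*(y**2 + y + 5/9)), whose expansion matches every shown term.
Denominator factor (y**2 + y + 5/9): discriminant -11/9, complex-conjugate roots (-1/2) + ((1/6)*sqrt(11))*i and (-1/2) - ((1/6)*sqrt(11))*i; poles of order 1, moduli (1/3)*sqrt(5) and (1/3)*sqrt(5).
Denominator factor (y + 4/5)^3: pole of order 3 at -4/5, modulus 4/5.
The radius of convergence is the smallest modulus among the singular points: (1/3)*sqrt(5).

The radius of convergence is (1/3)*sqrt(5).


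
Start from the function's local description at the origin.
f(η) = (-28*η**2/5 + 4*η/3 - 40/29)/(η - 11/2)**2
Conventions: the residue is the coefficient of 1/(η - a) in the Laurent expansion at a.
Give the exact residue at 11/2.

At the order-2 pole 11/2 set g(η) = (η - (11/2))^2*f(η) = -28*η**2/5 + 4*η/3 - 40/29.
Order-2 pole: residue = g'(a); g'(11/2) = -904/15, so the residue is -904/15.

The residue is -904/15.


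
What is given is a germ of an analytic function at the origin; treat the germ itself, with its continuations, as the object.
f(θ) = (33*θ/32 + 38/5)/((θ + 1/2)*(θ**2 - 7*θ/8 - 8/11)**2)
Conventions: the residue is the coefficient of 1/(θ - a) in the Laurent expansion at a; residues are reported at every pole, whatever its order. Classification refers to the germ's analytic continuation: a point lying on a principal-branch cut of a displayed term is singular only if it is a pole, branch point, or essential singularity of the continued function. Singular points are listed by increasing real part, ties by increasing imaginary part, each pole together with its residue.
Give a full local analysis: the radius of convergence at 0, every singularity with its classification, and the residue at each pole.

Radius of convergence at 0: 1/2.
At 7/16 - (1/176)*sqrt(28457): a pole of order 2; residue -548614/245 - (4349391222/327935881)*sqrt(28457).
At -1/2: a pole of order 1; residue 1097228/245.
At 7/16 + (1/176)*sqrt(28457): a pole of order 2; residue -548614/245 + (4349391222/327935881)*sqrt(28457).

Denominator factor (θ + 1/2): pole of order 1 at -1/2, modulus 1/2.
Denominator factor (θ**2 - 7*θ/8 - 8/11)^2: discriminant 2587/704, real irrational roots 7/16 + (1/176)*sqrt(28457) and 7/16 - (1/176)*sqrt(28457); poles of order 2, moduli 7/16 + (1/176)*sqrt(28457) and -7/16 + (1/176)*sqrt(28457).
The radius of convergence is the smallest modulus among the singular points: 1/2.
The factor θ**2 - 7*θ/8 - 8/11 splits as (θ - a)(θ - a') with a = 7/16 - (1/176)*sqrt(28457), a' = 7/16 + (1/176)*sqrt(28457). At the order-2 pole a set g(θ) = (θ - a)^2*f(θ) = [(33*θ/32 + 38/5)/(θ + 1/2)] / (θ - a')^2.
Order-2 pole: residue = g'(a); g'(7/16 - (1/176)*sqrt(28457)) = -548614/245 - (4349391222/327935881)*sqrt(28457), so the residue is -548614/245 - (4349391222/327935881)*sqrt(28457).
At the order-1 pole -1/2 set g(θ) = (θ - (-1/2))*f(θ) = (33*θ/32 + 38/5)/(θ**2 - 7*θ/8 - 8/11)**2.
Simple pole: residue = g(a) at a = -1/2, which is 1097228/245.
The factor θ**2 - 7*θ/8 - 8/11 splits as (θ - a)(θ - a') with a = 7/16 + (1/176)*sqrt(28457), a' = 7/16 - (1/176)*sqrt(28457). At the order-2 pole a set g(θ) = (θ - a)^2*f(θ) = [(33*θ/32 + 38/5)/(θ + 1/2)] / (θ - a')^2.
Order-2 pole: residue = g'(a); g'(7/16 + (1/176)*sqrt(28457)) = -548614/245 + (4349391222/327935881)*sqrt(28457), so the residue is -548614/245 + (4349391222/327935881)*sqrt(28457).
List the singular points by increasing real part (a conjugate pair: the negative imaginary part first).


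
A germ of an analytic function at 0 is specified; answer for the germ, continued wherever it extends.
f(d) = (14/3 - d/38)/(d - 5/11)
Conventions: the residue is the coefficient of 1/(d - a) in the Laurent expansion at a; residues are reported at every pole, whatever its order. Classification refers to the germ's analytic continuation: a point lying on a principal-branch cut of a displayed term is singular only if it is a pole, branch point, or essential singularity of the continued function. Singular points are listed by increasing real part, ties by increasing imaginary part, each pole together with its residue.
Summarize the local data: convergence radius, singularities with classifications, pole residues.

Radius of convergence at 0: 5/11.
At 5/11: a pole of order 1; residue 5837/1254.

Denominator factor (d - 5/11): pole of order 1 at 5/11, modulus 5/11.
The radius of convergence is the smallest modulus among the singular points: 5/11.
At the order-1 pole 5/11 set g(d) = (d - (5/11))*f(d) = 14/3 - d/38.
Simple pole: residue = g(a) at a = 5/11, which is 5837/1254.
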